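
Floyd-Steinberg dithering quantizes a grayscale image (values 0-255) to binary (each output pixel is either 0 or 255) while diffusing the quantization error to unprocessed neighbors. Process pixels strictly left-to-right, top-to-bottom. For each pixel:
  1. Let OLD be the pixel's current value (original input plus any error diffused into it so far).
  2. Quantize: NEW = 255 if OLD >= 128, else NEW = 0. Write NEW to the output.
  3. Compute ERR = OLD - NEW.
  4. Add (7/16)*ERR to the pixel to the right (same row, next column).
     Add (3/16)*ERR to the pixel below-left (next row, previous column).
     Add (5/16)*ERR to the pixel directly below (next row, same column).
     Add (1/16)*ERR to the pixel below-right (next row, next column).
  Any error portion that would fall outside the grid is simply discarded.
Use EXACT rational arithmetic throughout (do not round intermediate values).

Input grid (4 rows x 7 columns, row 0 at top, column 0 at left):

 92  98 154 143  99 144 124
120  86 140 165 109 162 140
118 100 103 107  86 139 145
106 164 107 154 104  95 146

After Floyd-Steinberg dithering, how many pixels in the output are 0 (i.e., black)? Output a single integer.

Answer: 15

Derivation:
(0,0): OLD=92 → NEW=0, ERR=92
(0,1): OLD=553/4 → NEW=255, ERR=-467/4
(0,2): OLD=6587/64 → NEW=0, ERR=6587/64
(0,3): OLD=192541/1024 → NEW=255, ERR=-68579/1024
(0,4): OLD=1141963/16384 → NEW=0, ERR=1141963/16384
(0,5): OLD=45742477/262144 → NEW=255, ERR=-21104243/262144
(0,6): OLD=372363995/4194304 → NEW=0, ERR=372363995/4194304
(1,0): OLD=8119/64 → NEW=0, ERR=8119/64
(1,1): OLD=66593/512 → NEW=255, ERR=-63967/512
(1,2): OLD=1599893/16384 → NEW=0, ERR=1599893/16384
(1,3): OLD=13519713/65536 → NEW=255, ERR=-3191967/65536
(1,4): OLD=378292147/4194304 → NEW=0, ERR=378292147/4194304
(1,5): OLD=6620388035/33554432 → NEW=255, ERR=-1935992125/33554432
(1,6): OLD=73803199501/536870912 → NEW=255, ERR=-63098883059/536870912
(2,0): OLD=1099515/8192 → NEW=255, ERR=-989445/8192
(2,1): OLD=9005593/262144 → NEW=0, ERR=9005593/262144
(2,2): OLD=551989195/4194304 → NEW=255, ERR=-517558325/4194304
(2,3): OLD=2040379891/33554432 → NEW=0, ERR=2040379891/33554432
(2,4): OLD=34071490035/268435456 → NEW=0, ERR=34071490035/268435456
(2,5): OLD=1375247144417/8589934592 → NEW=255, ERR=-815186176543/8589934592
(2,6): OLD=8678820388919/137438953472 → NEW=0, ERR=8678820388919/137438953472
(3,0): OLD=313301803/4194304 → NEW=0, ERR=313301803/4194304
(3,1): OLD=5930071471/33554432 → NEW=255, ERR=-2626308689/33554432
(3,2): OLD=12816274669/268435456 → NEW=0, ERR=12816274669/268435456
(3,3): OLD=225461204803/1073741824 → NEW=255, ERR=-48342960317/1073741824
(3,4): OLD=15114662511403/137438953472 → NEW=0, ERR=15114662511403/137438953472
(3,5): OLD=146488008399249/1099511627776 → NEW=255, ERR=-133887456683631/1099511627776
(3,6): OLD=1874055950658575/17592186044416 → NEW=0, ERR=1874055950658575/17592186044416
Output grid:
  Row 0: .#.#.#.  (4 black, running=4)
  Row 1: .#.#.##  (3 black, running=7)
  Row 2: #.#..#.  (4 black, running=11)
  Row 3: .#.#.#.  (4 black, running=15)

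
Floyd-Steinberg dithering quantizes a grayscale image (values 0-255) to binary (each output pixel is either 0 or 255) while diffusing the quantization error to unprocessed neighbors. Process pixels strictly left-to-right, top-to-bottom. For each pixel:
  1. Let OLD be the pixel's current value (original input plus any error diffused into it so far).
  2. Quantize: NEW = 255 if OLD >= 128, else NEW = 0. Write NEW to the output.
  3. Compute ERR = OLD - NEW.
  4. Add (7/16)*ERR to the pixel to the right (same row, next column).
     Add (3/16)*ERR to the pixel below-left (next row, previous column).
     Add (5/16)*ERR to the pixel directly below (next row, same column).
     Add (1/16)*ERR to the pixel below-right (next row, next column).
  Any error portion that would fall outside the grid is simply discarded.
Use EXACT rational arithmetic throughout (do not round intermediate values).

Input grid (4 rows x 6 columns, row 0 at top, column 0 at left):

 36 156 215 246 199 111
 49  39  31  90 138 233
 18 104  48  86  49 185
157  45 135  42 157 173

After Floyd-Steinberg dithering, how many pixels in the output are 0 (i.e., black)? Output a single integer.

Answer: 13

Derivation:
(0,0): OLD=36 → NEW=0, ERR=36
(0,1): OLD=687/4 → NEW=255, ERR=-333/4
(0,2): OLD=11429/64 → NEW=255, ERR=-4891/64
(0,3): OLD=217667/1024 → NEW=255, ERR=-43453/1024
(0,4): OLD=2956245/16384 → NEW=255, ERR=-1221675/16384
(0,5): OLD=20546259/262144 → NEW=0, ERR=20546259/262144
(1,0): OLD=2857/64 → NEW=0, ERR=2857/64
(1,1): OLD=10463/512 → NEW=0, ERR=10463/512
(1,2): OLD=47499/16384 → NEW=0, ERR=47499/16384
(1,3): OLD=3883023/65536 → NEW=0, ERR=3883023/65536
(1,4): OLD=640319405/4194304 → NEW=255, ERR=-429228115/4194304
(1,5): OLD=13962720427/67108864 → NEW=255, ERR=-3150039893/67108864
(2,0): OLD=293125/8192 → NEW=0, ERR=293125/8192
(2,1): OLD=33914695/262144 → NEW=255, ERR=-32932025/262144
(2,2): OLD=26555669/4194304 → NEW=0, ERR=26555669/4194304
(2,3): OLD=2962147373/33554432 → NEW=0, ERR=2962147373/33554432
(2,4): OLD=54271259271/1073741824 → NEW=0, ERR=54271259271/1073741824
(2,5): OLD=3196289025057/17179869184 → NEW=255, ERR=-1184577616863/17179869184
(3,0): OLD=606609653/4194304 → NEW=255, ERR=-462937867/4194304
(3,1): OLD=-1312740591/33554432 → NEW=0, ERR=-1312740591/33554432
(3,2): OLD=34510879331/268435456 → NEW=255, ERR=-33940161949/268435456
(3,3): OLD=414785579913/17179869184 → NEW=0, ERR=414785579913/17179869184
(3,4): OLD=24181958897833/137438953472 → NEW=255, ERR=-10864974237527/137438953472
(3,5): OLD=263939820059975/2199023255552 → NEW=0, ERR=263939820059975/2199023255552
Output grid:
  Row 0: .####.  (2 black, running=2)
  Row 1: ....##  (4 black, running=6)
  Row 2: .#...#  (4 black, running=10)
  Row 3: #.#.#.  (3 black, running=13)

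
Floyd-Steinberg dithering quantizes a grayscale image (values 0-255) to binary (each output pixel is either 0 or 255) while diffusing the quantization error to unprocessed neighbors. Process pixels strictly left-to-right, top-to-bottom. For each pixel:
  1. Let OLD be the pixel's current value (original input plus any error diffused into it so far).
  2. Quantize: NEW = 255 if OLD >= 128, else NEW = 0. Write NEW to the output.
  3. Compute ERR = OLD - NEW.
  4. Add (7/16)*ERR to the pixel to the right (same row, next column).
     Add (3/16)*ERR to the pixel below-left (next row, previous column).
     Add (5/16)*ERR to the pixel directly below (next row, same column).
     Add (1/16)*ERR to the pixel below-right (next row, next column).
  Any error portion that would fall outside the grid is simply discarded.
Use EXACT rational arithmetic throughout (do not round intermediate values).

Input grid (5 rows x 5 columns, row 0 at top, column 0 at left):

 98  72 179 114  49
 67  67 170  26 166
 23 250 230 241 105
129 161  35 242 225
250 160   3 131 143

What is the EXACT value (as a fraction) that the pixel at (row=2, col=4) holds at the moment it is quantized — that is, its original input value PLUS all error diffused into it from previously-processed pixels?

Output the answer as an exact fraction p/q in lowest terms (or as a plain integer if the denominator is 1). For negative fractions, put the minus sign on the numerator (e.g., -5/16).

Answer: 151204640693/2147483648

Derivation:
(0,0): OLD=98 → NEW=0, ERR=98
(0,1): OLD=919/8 → NEW=0, ERR=919/8
(0,2): OLD=29345/128 → NEW=255, ERR=-3295/128
(0,3): OLD=210407/2048 → NEW=0, ERR=210407/2048
(0,4): OLD=3078481/32768 → NEW=0, ERR=3078481/32768
(1,0): OLD=15253/128 → NEW=0, ERR=15253/128
(1,1): OLD=160083/1024 → NEW=255, ERR=-101037/1024
(1,2): OLD=4758927/32768 → NEW=255, ERR=-3596913/32768
(1,3): OLD=3419395/131072 → NEW=0, ERR=3419395/131072
(1,4): OLD=447098665/2097152 → NEW=255, ERR=-87675095/2097152
(2,0): OLD=683841/16384 → NEW=0, ERR=683841/16384
(2,1): OLD=117593883/524288 → NEW=255, ERR=-16099557/524288
(2,2): OLD=1518231697/8388608 → NEW=255, ERR=-620863343/8388608
(2,3): OLD=27121724579/134217728 → NEW=255, ERR=-7103796061/134217728
(2,4): OLD=151204640693/2147483648 → NEW=0, ERR=151204640693/2147483648
Target (2,4): original=105, with diffused error = 151204640693/2147483648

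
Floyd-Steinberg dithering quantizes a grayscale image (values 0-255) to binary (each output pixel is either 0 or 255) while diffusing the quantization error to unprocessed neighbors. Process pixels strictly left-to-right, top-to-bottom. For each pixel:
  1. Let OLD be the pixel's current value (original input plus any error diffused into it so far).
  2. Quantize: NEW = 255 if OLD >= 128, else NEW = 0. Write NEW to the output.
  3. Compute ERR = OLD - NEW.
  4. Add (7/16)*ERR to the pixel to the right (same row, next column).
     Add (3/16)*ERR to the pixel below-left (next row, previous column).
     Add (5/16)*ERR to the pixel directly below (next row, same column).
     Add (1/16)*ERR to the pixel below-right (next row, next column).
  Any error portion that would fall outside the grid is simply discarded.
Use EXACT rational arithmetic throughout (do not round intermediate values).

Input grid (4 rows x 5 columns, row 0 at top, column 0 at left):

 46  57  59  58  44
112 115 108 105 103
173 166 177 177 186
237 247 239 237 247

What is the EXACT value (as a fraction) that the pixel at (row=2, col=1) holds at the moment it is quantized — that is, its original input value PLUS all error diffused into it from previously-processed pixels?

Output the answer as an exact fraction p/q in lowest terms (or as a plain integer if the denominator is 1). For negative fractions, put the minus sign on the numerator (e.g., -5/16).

(0,0): OLD=46 → NEW=0, ERR=46
(0,1): OLD=617/8 → NEW=0, ERR=617/8
(0,2): OLD=11871/128 → NEW=0, ERR=11871/128
(0,3): OLD=201881/2048 → NEW=0, ERR=201881/2048
(0,4): OLD=2854959/32768 → NEW=0, ERR=2854959/32768
(1,0): OLD=18027/128 → NEW=255, ERR=-14613/128
(1,1): OLD=112045/1024 → NEW=0, ERR=112045/1024
(1,2): OLD=6820849/32768 → NEW=255, ERR=-1534991/32768
(1,3): OLD=18014909/131072 → NEW=255, ERR=-15408451/131072
(1,4): OLD=178167063/2097152 → NEW=0, ERR=178167063/2097152
(2,0): OLD=2586047/16384 → NEW=255, ERR=-1591873/16384
(2,1): OLD=74326885/524288 → NEW=255, ERR=-59366555/524288
Target (2,1): original=166, with diffused error = 74326885/524288

Answer: 74326885/524288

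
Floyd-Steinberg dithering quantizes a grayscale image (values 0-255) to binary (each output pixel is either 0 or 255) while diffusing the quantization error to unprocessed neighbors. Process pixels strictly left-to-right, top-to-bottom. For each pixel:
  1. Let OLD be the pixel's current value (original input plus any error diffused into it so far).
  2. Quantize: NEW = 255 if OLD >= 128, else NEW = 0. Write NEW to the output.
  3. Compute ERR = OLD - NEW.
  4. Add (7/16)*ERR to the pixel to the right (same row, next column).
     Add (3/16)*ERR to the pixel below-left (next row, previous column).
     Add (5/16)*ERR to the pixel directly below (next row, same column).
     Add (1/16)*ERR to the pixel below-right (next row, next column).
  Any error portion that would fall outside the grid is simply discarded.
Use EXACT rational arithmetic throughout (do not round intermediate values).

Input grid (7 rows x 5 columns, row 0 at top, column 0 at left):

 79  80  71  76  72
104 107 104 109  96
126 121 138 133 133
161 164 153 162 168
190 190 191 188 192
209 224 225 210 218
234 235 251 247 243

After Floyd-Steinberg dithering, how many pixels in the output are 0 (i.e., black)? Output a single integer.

(0,0): OLD=79 → NEW=0, ERR=79
(0,1): OLD=1833/16 → NEW=0, ERR=1833/16
(0,2): OLD=31007/256 → NEW=0, ERR=31007/256
(0,3): OLD=528345/4096 → NEW=255, ERR=-516135/4096
(0,4): OLD=1105647/65536 → NEW=0, ERR=1105647/65536
(1,0): OLD=38443/256 → NEW=255, ERR=-26837/256
(1,1): OLD=255149/2048 → NEW=0, ERR=255149/2048
(1,2): OLD=11789233/65536 → NEW=255, ERR=-4922447/65536
(1,3): OLD=12450397/262144 → NEW=0, ERR=12450397/262144
(1,4): OLD=478886263/4194304 → NEW=0, ERR=478886263/4194304
(2,0): OLD=3820735/32768 → NEW=0, ERR=3820735/32768
(2,1): OLD=199554213/1048576 → NEW=255, ERR=-67832667/1048576
(2,2): OLD=1726672431/16777216 → NEW=0, ERR=1726672431/16777216
(2,3): OLD=56259238429/268435456 → NEW=255, ERR=-12191802851/268435456
(2,4): OLD=651880841099/4294967296 → NEW=255, ERR=-443335819381/4294967296
(3,0): OLD=3108951375/16777216 → NEW=255, ERR=-1169238705/16777216
(3,1): OLD=18774182051/134217728 → NEW=255, ERR=-15451338589/134217728
(3,2): OLD=525004479217/4294967296 → NEW=0, ERR=525004479217/4294967296
(3,3): OLD=1618032880233/8589934592 → NEW=255, ERR=-572400440727/8589934592
(3,4): OLD=14259445213165/137438953472 → NEW=0, ERR=14259445213165/137438953472
(4,0): OLD=314898329153/2147483648 → NEW=255, ERR=-232710001087/2147483648
(4,1): OLD=8602234719553/68719476736 → NEW=0, ERR=8602234719553/68719476736
(4,2): OLD=290574026344431/1099511627776 → NEW=255, ERR=10198561261551/1099511627776
(4,3): OLD=3489012454911297/17592186044416 → NEW=255, ERR=-996994986414783/17592186044416
(4,4): OLD=55017999457359175/281474976710656 → NEW=255, ERR=-16758119603858105/281474976710656
(5,0): OLD=218371034189923/1099511627776 → NEW=255, ERR=-62004430892957/1099511627776
(5,1): OLD=2053122799245417/8796093022208 → NEW=255, ERR=-189880921417623/8796093022208
(5,2): OLD=60700608889936177/281474976710656 → NEW=255, ERR=-11075510171281103/281474976710656
(5,3): OLD=185201056126759135/1125899906842624 → NEW=255, ERR=-101903420118109985/1125899906842624
(5,4): OLD=2814844863032594405/18014398509481984 → NEW=255, ERR=-1778826756885311515/18014398509481984
(6,0): OLD=29882752275175603/140737488355328 → NEW=255, ERR=-6005307255433037/140737488355328
(6,1): OLD=894790998606744061/4503599627370496 → NEW=255, ERR=-253626906372732419/4503599627370496
(6,2): OLD=14104966872025153967/72057594037927936 → NEW=255, ERR=-4269719607646469713/72057594037927936
(6,3): OLD=198093228260099019333/1152921504606846976 → NEW=255, ERR=-95901755414646959547/1152921504606846976
(6,4): OLD=3137672857604648016419/18446744073709551616 → NEW=255, ERR=-1566246881191287645661/18446744073709551616
Output grid:
  Row 0: ...#.  (4 black, running=4)
  Row 1: #.#..  (3 black, running=7)
  Row 2: .#.##  (2 black, running=9)
  Row 3: ##.#.  (2 black, running=11)
  Row 4: #.###  (1 black, running=12)
  Row 5: #####  (0 black, running=12)
  Row 6: #####  (0 black, running=12)

Answer: 12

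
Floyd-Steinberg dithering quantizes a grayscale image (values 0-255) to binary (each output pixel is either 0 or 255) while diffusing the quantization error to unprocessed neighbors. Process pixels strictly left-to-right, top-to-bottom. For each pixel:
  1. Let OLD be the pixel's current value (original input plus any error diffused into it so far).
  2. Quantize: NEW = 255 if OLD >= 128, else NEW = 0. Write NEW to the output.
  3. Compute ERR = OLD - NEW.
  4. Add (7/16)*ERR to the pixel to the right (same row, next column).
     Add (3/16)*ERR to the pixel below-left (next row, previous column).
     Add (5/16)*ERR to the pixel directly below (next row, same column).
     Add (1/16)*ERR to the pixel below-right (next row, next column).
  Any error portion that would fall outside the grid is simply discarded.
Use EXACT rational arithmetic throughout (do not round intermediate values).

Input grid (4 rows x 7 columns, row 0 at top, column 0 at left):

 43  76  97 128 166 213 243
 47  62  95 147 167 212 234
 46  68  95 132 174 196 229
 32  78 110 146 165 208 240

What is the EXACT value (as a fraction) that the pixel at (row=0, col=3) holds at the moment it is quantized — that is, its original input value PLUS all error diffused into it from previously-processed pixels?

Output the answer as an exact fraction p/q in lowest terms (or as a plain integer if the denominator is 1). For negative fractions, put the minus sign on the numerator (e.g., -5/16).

(0,0): OLD=43 → NEW=0, ERR=43
(0,1): OLD=1517/16 → NEW=0, ERR=1517/16
(0,2): OLD=35451/256 → NEW=255, ERR=-29829/256
(0,3): OLD=315485/4096 → NEW=0, ERR=315485/4096
Target (0,3): original=128, with diffused error = 315485/4096

Answer: 315485/4096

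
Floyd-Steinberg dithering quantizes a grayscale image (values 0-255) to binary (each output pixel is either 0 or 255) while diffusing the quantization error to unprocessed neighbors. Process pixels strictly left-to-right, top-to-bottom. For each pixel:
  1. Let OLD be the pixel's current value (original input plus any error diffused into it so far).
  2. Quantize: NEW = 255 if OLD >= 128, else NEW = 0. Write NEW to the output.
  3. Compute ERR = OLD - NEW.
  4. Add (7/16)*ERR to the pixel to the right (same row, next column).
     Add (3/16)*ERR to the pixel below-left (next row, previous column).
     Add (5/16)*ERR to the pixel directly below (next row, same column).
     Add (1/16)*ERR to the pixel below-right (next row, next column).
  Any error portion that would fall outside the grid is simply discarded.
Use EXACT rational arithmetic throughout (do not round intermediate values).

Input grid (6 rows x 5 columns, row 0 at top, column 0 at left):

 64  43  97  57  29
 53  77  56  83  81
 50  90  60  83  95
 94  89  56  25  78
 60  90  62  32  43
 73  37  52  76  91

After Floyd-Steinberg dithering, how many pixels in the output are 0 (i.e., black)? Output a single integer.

Answer: 23

Derivation:
(0,0): OLD=64 → NEW=0, ERR=64
(0,1): OLD=71 → NEW=0, ERR=71
(0,2): OLD=2049/16 → NEW=255, ERR=-2031/16
(0,3): OLD=375/256 → NEW=0, ERR=375/256
(0,4): OLD=121409/4096 → NEW=0, ERR=121409/4096
(1,0): OLD=1381/16 → NEW=0, ERR=1381/16
(1,1): OLD=14995/128 → NEW=0, ERR=14995/128
(1,2): OLD=296127/4096 → NEW=0, ERR=296127/4096
(1,3): OLD=1846667/16384 → NEW=0, ERR=1846667/16384
(1,4): OLD=36612513/262144 → NEW=255, ERR=-30234207/262144
(2,0): OLD=202625/2048 → NEW=0, ERR=202625/2048
(2,1): OLD=12376107/65536 → NEW=255, ERR=-4335573/65536
(2,2): OLD=86093153/1048576 → NEW=0, ERR=86093153/1048576
(2,3): OLD=2299092467/16777216 → NEW=255, ERR=-1979097613/16777216
(2,4): OLD=3863725797/268435456 → NEW=0, ERR=3863725797/268435456
(3,0): OLD=117979425/1048576 → NEW=0, ERR=117979425/1048576
(3,1): OLD=1167102909/8388608 → NEW=255, ERR=-971992131/8388608
(3,2): OLD=1264748415/268435456 → NEW=0, ERR=1264748415/268435456
(3,3): OLD=-1058670397/536870912 → NEW=0, ERR=-1058670397/536870912
(3,4): OLD=637910339751/8589934592 → NEW=0, ERR=637910339751/8589934592
(4,0): OLD=9856264287/134217728 → NEW=0, ERR=9856264287/134217728
(4,1): OLD=403012993743/4294967296 → NEW=0, ERR=403012993743/4294967296
(4,2): OLD=6659810326433/68719476736 → NEW=0, ERR=6659810326433/68719476736
(4,3): OLD=96759119068047/1099511627776 → NEW=0, ERR=96759119068047/1099511627776
(4,4): OLD=1839872293853801/17592186044416 → NEW=0, ERR=1839872293853801/17592186044416
(5,0): OLD=7802563068877/68719476736 → NEW=0, ERR=7802563068877/68719476736
(5,1): OLD=76283374751767/549755813888 → NEW=255, ERR=-63904357789673/549755813888
(5,2): OLD=946366174971199/17592186044416 → NEW=0, ERR=946366174971199/17592186044416
(5,3): OLD=10745479826345065/70368744177664 → NEW=255, ERR=-7198549938959255/70368744177664
(5,4): OLD=95057071447395027/1125899906842624 → NEW=0, ERR=95057071447395027/1125899906842624
Output grid:
  Row 0: ..#..  (4 black, running=4)
  Row 1: ....#  (4 black, running=8)
  Row 2: .#.#.  (3 black, running=11)
  Row 3: .#...  (4 black, running=15)
  Row 4: .....  (5 black, running=20)
  Row 5: .#.#.  (3 black, running=23)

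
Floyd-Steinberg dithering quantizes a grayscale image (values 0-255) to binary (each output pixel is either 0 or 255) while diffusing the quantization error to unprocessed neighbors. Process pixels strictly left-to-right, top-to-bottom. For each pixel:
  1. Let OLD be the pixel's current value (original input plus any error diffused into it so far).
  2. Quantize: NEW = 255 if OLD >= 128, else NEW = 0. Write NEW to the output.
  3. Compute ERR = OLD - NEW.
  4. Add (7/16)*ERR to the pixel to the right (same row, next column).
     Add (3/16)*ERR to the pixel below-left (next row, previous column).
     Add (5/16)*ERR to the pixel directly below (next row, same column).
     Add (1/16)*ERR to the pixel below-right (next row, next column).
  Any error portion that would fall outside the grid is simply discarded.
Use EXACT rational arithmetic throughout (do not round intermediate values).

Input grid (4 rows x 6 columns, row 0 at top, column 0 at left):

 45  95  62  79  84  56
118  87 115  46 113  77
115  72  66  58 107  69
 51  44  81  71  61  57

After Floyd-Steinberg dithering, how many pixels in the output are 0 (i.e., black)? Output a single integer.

Answer: 18

Derivation:
(0,0): OLD=45 → NEW=0, ERR=45
(0,1): OLD=1835/16 → NEW=0, ERR=1835/16
(0,2): OLD=28717/256 → NEW=0, ERR=28717/256
(0,3): OLD=524603/4096 → NEW=255, ERR=-519877/4096
(0,4): OLD=1865885/65536 → NEW=0, ERR=1865885/65536
(0,5): OLD=71781451/1048576 → NEW=0, ERR=71781451/1048576
(1,0): OLD=39313/256 → NEW=255, ERR=-25967/256
(1,1): OLD=209527/2048 → NEW=0, ERR=209527/2048
(1,2): OLD=11677507/65536 → NEW=255, ERR=-5034173/65536
(1,3): OLD=-3911417/262144 → NEW=0, ERR=-3911417/262144
(1,4): OLD=2017832373/16777216 → NEW=0, ERR=2017832373/16777216
(1,5): OLD=41014539363/268435456 → NEW=255, ERR=-27436501917/268435456
(2,0): OLD=3358221/32768 → NEW=0, ERR=3358221/32768
(2,1): OLD=134286815/1048576 → NEW=255, ERR=-133100065/1048576
(2,2): OLD=-166797219/16777216 → NEW=0, ERR=-166797219/16777216
(2,3): OLD=8957385653/134217728 → NEW=0, ERR=8957385653/134217728
(2,4): OLD=660076692895/4294967296 → NEW=255, ERR=-435139967585/4294967296
(2,5): OLD=17309055817/68719476736 → NEW=0, ERR=17309055817/68719476736
(3,0): OLD=993653181/16777216 → NEW=0, ERR=993653181/16777216
(3,1): OLD=4668872313/134217728 → NEW=0, ERR=4668872313/134217728
(3,2): OLD=104895870779/1073741824 → NEW=0, ERR=104895870779/1073741824
(3,3): OLD=7901228943729/68719476736 → NEW=0, ERR=7901228943729/68719476736
(3,4): OLD=46102861557713/549755813888 → NEW=0, ERR=46102861557713/549755813888
(3,5): OLD=769091779551647/8796093022208 → NEW=0, ERR=769091779551647/8796093022208
Output grid:
  Row 0: ...#..  (5 black, running=5)
  Row 1: #.#..#  (3 black, running=8)
  Row 2: .#..#.  (4 black, running=12)
  Row 3: ......  (6 black, running=18)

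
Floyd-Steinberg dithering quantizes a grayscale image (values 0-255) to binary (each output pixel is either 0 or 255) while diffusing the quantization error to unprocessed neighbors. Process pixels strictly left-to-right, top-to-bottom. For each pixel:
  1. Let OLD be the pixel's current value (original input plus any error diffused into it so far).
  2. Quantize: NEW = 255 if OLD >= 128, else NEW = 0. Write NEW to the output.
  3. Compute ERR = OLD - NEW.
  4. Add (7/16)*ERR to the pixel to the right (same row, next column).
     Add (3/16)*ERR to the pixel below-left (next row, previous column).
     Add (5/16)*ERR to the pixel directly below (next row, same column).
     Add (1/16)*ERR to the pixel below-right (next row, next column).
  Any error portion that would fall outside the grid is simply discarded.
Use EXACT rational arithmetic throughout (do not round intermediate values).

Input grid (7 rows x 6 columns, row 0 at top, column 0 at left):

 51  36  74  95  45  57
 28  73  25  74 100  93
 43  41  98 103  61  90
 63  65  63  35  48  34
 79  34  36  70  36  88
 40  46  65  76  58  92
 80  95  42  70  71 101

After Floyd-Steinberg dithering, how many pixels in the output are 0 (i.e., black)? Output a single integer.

(0,0): OLD=51 → NEW=0, ERR=51
(0,1): OLD=933/16 → NEW=0, ERR=933/16
(0,2): OLD=25475/256 → NEW=0, ERR=25475/256
(0,3): OLD=567445/4096 → NEW=255, ERR=-477035/4096
(0,4): OLD=-390125/65536 → NEW=0, ERR=-390125/65536
(0,5): OLD=57037957/1048576 → NEW=0, ERR=57037957/1048576
(1,0): OLD=14047/256 → NEW=0, ERR=14047/256
(1,1): OLD=280729/2048 → NEW=255, ERR=-241511/2048
(1,2): OLD=-897011/65536 → NEW=0, ERR=-897011/65536
(1,3): OLD=9625993/262144 → NEW=0, ERR=9625993/262144
(1,4): OLD=1965032315/16777216 → NEW=0, ERR=1965032315/16777216
(1,5): OLD=43182888173/268435456 → NEW=255, ERR=-25268153107/268435456
(2,0): OLD=1246371/32768 → NEW=0, ERR=1246371/32768
(2,1): OLD=22704049/1048576 → NEW=0, ERR=22704049/1048576
(2,2): OLD=1723192915/16777216 → NEW=0, ERR=1723192915/16777216
(2,3): OLD=24228491131/134217728 → NEW=255, ERR=-9997029509/134217728
(2,4): OLD=213289734641/4294967296 → NEW=0, ERR=213289734641/4294967296
(2,5): OLD=6159377072807/68719476736 → NEW=0, ERR=6159377072807/68719476736
(3,0): OLD=1324496115/16777216 → NEW=0, ERR=1324496115/16777216
(3,1): OLD=17171911031/134217728 → NEW=0, ERR=17171911031/134217728
(3,2): OLD=148668796693/1073741824 → NEW=255, ERR=-125135368427/1073741824
(3,3): OLD=-1617126761473/68719476736 → NEW=0, ERR=-1617126761473/68719476736
(3,4): OLD=35939750842015/549755813888 → NEW=0, ERR=35939750842015/549755813888
(3,5): OLD=824321587595505/8796093022208 → NEW=0, ERR=824321587595505/8796093022208
(4,0): OLD=274146785885/2147483648 → NEW=0, ERR=274146785885/2147483648
(4,1): OLD=3879734780345/34359738368 → NEW=0, ERR=3879734780345/34359738368
(4,2): OLD=57796025791579/1099511627776 → NEW=0, ERR=57796025791579/1099511627776
(4,3): OLD=1594154950515175/17592186044416 → NEW=0, ERR=1594154950515175/17592186044416
(4,4): OLD=31574489024548183/281474976710656 → NEW=0, ERR=31574489024548183/281474976710656
(4,5): OLD=767630796826833409/4503599627370496 → NEW=255, ERR=-380787108152643071/4503599627370496
(5,0): OLD=55561179767355/549755813888 → NEW=0, ERR=55561179767355/549755813888
(5,1): OLD=2521605871389163/17592186044416 → NEW=255, ERR=-1964401569936917/17592186044416
(5,2): OLD=7968816809521353/140737488355328 → NEW=0, ERR=7968816809521353/140737488355328
(5,3): OLD=690888652730959411/4503599627370496 → NEW=255, ERR=-457529252248517069/4503599627370496
(5,4): OLD=346042144162251379/9007199254740992 → NEW=0, ERR=346042144162251379/9007199254740992
(5,5): OLD=12883404879373611023/144115188075855872 → NEW=0, ERR=12883404879373611023/144115188075855872
(6,0): OLD=25514582189818529/281474976710656 → NEW=0, ERR=25514582189818529/281474976710656
(6,1): OLD=525552139231987341/4503599627370496 → NEW=0, ERR=525552139231987341/4503599627370496
(6,2): OLD=1526205013772724805/18014398509481984 → NEW=0, ERR=1526205013772724805/18014398509481984
(6,3): OLD=24805237798650795793/288230376151711744 → NEW=0, ERR=24805237798650795793/288230376151711744
(6,4): OLD=604451672097196906097/4611686018427387904 → NEW=255, ERR=-571528262601787009423/4611686018427387904
(6,5): OLD=5690305126077000256631/73786976294838206464 → NEW=0, ERR=5690305126077000256631/73786976294838206464
Output grid:
  Row 0: ...#..  (5 black, running=5)
  Row 1: .#...#  (4 black, running=9)
  Row 2: ...#..  (5 black, running=14)
  Row 3: ..#...  (5 black, running=19)
  Row 4: .....#  (5 black, running=24)
  Row 5: .#.#..  (4 black, running=28)
  Row 6: ....#.  (5 black, running=33)

Answer: 33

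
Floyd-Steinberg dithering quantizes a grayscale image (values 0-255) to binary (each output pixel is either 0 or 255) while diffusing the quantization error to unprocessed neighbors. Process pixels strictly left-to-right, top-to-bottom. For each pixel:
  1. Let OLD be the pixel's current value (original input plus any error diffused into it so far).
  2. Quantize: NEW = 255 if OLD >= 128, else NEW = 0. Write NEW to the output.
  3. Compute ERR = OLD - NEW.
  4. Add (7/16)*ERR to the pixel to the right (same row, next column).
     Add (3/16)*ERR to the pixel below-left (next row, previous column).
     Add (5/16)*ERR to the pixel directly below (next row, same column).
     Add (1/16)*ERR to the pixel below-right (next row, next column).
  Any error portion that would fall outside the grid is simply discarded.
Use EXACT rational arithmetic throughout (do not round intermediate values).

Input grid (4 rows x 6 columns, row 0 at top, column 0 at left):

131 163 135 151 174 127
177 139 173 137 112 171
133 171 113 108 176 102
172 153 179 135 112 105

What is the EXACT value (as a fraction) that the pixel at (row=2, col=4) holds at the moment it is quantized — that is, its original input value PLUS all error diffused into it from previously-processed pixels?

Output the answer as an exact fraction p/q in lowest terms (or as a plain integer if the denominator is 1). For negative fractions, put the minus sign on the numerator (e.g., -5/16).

Answer: 149852886855/1073741824

Derivation:
(0,0): OLD=131 → NEW=255, ERR=-124
(0,1): OLD=435/4 → NEW=0, ERR=435/4
(0,2): OLD=11685/64 → NEW=255, ERR=-4635/64
(0,3): OLD=122179/1024 → NEW=0, ERR=122179/1024
(0,4): OLD=3706069/16384 → NEW=255, ERR=-471851/16384
(0,5): OLD=29989331/262144 → NEW=0, ERR=29989331/262144
(1,0): OLD=10153/64 → NEW=255, ERR=-6167/64
(1,1): OLD=56063/512 → NEW=0, ERR=56063/512
(1,2): OLD=3726411/16384 → NEW=255, ERR=-451509/16384
(1,3): OLD=9981343/65536 → NEW=255, ERR=-6730337/65536
(1,4): OLD=364810349/4194304 → NEW=0, ERR=364810349/4194304
(1,5): OLD=16307640811/67108864 → NEW=255, ERR=-805119509/67108864
(2,0): OLD=1011045/8192 → NEW=0, ERR=1011045/8192
(2,1): OLD=65018055/262144 → NEW=255, ERR=-1828665/262144
(2,2): OLD=372975189/4194304 → NEW=0, ERR=372975189/4194304
(2,3): OLD=4341860269/33554432 → NEW=255, ERR=-4214519891/33554432
(2,4): OLD=149852886855/1073741824 → NEW=255, ERR=-123951278265/1073741824
Target (2,4): original=176, with diffused error = 149852886855/1073741824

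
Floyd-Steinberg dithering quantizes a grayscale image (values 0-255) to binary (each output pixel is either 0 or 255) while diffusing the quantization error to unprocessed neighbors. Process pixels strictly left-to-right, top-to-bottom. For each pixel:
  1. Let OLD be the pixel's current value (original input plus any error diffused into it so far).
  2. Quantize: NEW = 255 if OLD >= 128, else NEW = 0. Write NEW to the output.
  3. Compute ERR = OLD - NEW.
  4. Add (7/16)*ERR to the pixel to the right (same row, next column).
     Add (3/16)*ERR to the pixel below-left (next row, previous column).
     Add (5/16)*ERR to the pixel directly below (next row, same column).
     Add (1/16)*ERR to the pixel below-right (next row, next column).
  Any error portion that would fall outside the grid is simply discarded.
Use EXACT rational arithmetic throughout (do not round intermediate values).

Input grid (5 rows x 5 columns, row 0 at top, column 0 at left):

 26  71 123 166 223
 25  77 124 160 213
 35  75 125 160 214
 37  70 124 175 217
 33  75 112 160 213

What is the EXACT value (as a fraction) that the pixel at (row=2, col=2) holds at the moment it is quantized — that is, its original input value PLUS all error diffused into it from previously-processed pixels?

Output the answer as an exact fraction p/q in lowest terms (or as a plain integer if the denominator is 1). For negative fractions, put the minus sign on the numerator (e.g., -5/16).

(0,0): OLD=26 → NEW=0, ERR=26
(0,1): OLD=659/8 → NEW=0, ERR=659/8
(0,2): OLD=20357/128 → NEW=255, ERR=-12283/128
(0,3): OLD=253987/2048 → NEW=0, ERR=253987/2048
(0,4): OLD=9085173/32768 → NEW=255, ERR=729333/32768
(1,0): OLD=6217/128 → NEW=0, ERR=6217/128
(1,1): OLD=110207/1024 → NEW=0, ERR=110207/1024
(1,2): OLD=5554155/32768 → NEW=255, ERR=-2801685/32768
(1,3): OLD=20909199/131072 → NEW=255, ERR=-12514161/131072
(1,4): OLD=389936077/2097152 → NEW=255, ERR=-144837683/2097152
(2,0): OLD=1152741/16384 → NEW=0, ERR=1152741/16384
(2,1): OLD=66279591/524288 → NEW=0, ERR=66279591/524288
(2,2): OLD=1194654389/8388608 → NEW=255, ERR=-944440651/8388608
Target (2,2): original=125, with diffused error = 1194654389/8388608

Answer: 1194654389/8388608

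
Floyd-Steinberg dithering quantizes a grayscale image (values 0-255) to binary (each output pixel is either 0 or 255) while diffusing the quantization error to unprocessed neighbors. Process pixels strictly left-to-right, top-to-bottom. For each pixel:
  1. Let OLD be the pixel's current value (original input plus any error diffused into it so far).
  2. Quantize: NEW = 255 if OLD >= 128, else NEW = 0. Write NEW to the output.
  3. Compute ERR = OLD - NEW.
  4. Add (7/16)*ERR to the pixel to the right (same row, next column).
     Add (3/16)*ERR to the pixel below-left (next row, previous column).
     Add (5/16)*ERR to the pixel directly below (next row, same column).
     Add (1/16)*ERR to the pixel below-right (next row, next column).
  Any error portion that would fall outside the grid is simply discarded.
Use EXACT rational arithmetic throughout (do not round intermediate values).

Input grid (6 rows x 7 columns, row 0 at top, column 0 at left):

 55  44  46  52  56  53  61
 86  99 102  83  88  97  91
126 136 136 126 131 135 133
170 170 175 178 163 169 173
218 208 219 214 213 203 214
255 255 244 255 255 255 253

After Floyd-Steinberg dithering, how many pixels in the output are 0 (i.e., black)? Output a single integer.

(0,0): OLD=55 → NEW=0, ERR=55
(0,1): OLD=1089/16 → NEW=0, ERR=1089/16
(0,2): OLD=19399/256 → NEW=0, ERR=19399/256
(0,3): OLD=348785/4096 → NEW=0, ERR=348785/4096
(0,4): OLD=6111511/65536 → NEW=0, ERR=6111511/65536
(0,5): OLD=98355105/1048576 → NEW=0, ERR=98355105/1048576
(0,6): OLD=1711895911/16777216 → NEW=0, ERR=1711895911/16777216
(1,0): OLD=29683/256 → NEW=0, ERR=29683/256
(1,1): OLD=386341/2048 → NEW=255, ERR=-135899/2048
(1,2): OLD=7659145/65536 → NEW=0, ERR=7659145/65536
(1,3): OLD=47962325/262144 → NEW=255, ERR=-18884395/262144
(1,4): OLD=1820907103/16777216 → NEW=0, ERR=1820907103/16777216
(1,5): OLD=26676615951/134217728 → NEW=255, ERR=-7548904689/134217728
(1,6): OLD=223643969025/2147483648 → NEW=0, ERR=223643969025/2147483648
(2,0): OLD=4908391/32768 → NEW=255, ERR=-3447449/32768
(2,1): OLD=103174493/1048576 → NEW=0, ERR=103174493/1048576
(2,2): OLD=3320461399/16777216 → NEW=255, ERR=-957728681/16777216
(2,3): OLD=14249611359/134217728 → NEW=0, ERR=14249611359/134217728
(2,4): OLD=210794198607/1073741824 → NEW=255, ERR=-63009966513/1073741824
(2,5): OLD=4056520789637/34359738368 → NEW=0, ERR=4056520789637/34359738368
(2,6): OLD=117472166696179/549755813888 → NEW=255, ERR=-22715565845261/549755813888
(3,0): OLD=2610058359/16777216 → NEW=255, ERR=-1668131721/16777216
(3,1): OLD=18786392491/134217728 → NEW=255, ERR=-15439128149/134217728
(3,2): OLD=142690881649/1073741824 → NEW=255, ERR=-131113283471/1073741824
(3,3): OLD=614970912423/4294967296 → NEW=255, ERR=-480245748057/4294967296
(3,4): OLD=68452304007287/549755813888 → NEW=0, ERR=68452304007287/549755813888
(3,5): OLD=1094909855792341/4398046511104 → NEW=255, ERR=-26592004539179/4398046511104
(3,6): OLD=11598260738224715/70368744177664 → NEW=255, ERR=-6345769027079605/70368744177664
(4,0): OLD=355108781977/2147483648 → NEW=255, ERR=-192499548263/2147483648
(4,1): OLD=3563997929669/34359738368 → NEW=0, ERR=3563997929669/34359738368
(4,2): OLD=108888068634283/549755813888 → NEW=255, ERR=-31299663907157/549755813888
(4,3): OLD=747067945765321/4398046511104 → NEW=255, ERR=-374433914566199/4398046511104
(4,4): OLD=7267024804271307/35184372088832 → NEW=255, ERR=-1704990078380853/35184372088832
(4,5): OLD=192285047460280331/1125899906842624 → NEW=255, ERR=-94819428784588789/1125899906842624
(4,6): OLD=2676876204208624829/18014398509481984 → NEW=255, ERR=-1916795415709281091/18014398509481984
(5,0): OLD=135479762469407/549755813888 → NEW=255, ERR=-4707970072033/549755813888
(5,1): OLD=1175994444227765/4398046511104 → NEW=255, ERR=54492583896245/4398046511104
(5,2): OLD=7816162550818243/35184372088832 → NEW=255, ERR=-1155852331833917/35184372088832
(5,3): OLD=56682883245874287/281474976710656 → NEW=255, ERR=-15093235815342993/281474976710656
(5,4): OLD=3517949236064652325/18014398509481984 → NEW=255, ERR=-1075722383853253595/18014398509481984
(5,5): OLD=25879896880843888213/144115188075855872 → NEW=255, ERR=-10869476078499359147/144115188075855872
(5,6): OLD=418483245268770447195/2305843009213693952 → NEW=255, ERR=-169506722080721510565/2305843009213693952
Output grid:
  Row 0: .......  (7 black, running=7)
  Row 1: .#.#.#.  (4 black, running=11)
  Row 2: #.#.#.#  (3 black, running=14)
  Row 3: ####.##  (1 black, running=15)
  Row 4: #.#####  (1 black, running=16)
  Row 5: #######  (0 black, running=16)

Answer: 16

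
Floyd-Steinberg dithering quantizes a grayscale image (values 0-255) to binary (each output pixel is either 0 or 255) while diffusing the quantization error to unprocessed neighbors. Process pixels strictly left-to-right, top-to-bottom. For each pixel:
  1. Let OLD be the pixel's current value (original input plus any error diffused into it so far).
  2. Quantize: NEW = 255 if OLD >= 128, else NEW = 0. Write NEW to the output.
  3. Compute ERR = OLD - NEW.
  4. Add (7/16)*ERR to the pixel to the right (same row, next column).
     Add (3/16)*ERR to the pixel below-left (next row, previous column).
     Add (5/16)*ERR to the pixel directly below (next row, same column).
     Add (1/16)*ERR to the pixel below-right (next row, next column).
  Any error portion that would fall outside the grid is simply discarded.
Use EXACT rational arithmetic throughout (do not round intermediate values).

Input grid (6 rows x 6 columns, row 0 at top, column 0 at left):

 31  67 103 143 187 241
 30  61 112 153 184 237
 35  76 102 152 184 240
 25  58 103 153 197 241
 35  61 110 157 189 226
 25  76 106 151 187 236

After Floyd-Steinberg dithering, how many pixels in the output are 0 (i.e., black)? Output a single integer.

Answer: 17

Derivation:
(0,0): OLD=31 → NEW=0, ERR=31
(0,1): OLD=1289/16 → NEW=0, ERR=1289/16
(0,2): OLD=35391/256 → NEW=255, ERR=-29889/256
(0,3): OLD=376505/4096 → NEW=0, ERR=376505/4096
(0,4): OLD=14890767/65536 → NEW=255, ERR=-1820913/65536
(0,5): OLD=239960425/1048576 → NEW=255, ERR=-27426455/1048576
(1,0): OLD=14027/256 → NEW=0, ERR=14027/256
(1,1): OLD=184717/2048 → NEW=0, ERR=184717/2048
(1,2): OLD=8994449/65536 → NEW=255, ERR=-7717231/65536
(1,3): OLD=30854397/262144 → NEW=0, ERR=30854397/262144
(1,4): OLD=3819363735/16777216 → NEW=255, ERR=-458826345/16777216
(1,5): OLD=57747148529/268435456 → NEW=255, ERR=-10703892751/268435456
(2,0): OLD=2262111/32768 → NEW=0, ERR=2262111/32768
(2,1): OLD=121355269/1048576 → NEW=0, ERR=121355269/1048576
(2,2): OLD=2408212303/16777216 → NEW=255, ERR=-1869977777/16777216
(2,3): OLD=17116830871/134217728 → NEW=0, ERR=17116830871/134217728
(2,4): OLD=992686731333/4294967296 → NEW=255, ERR=-102529929147/4294967296
(2,5): OLD=14801193948211/68719476736 → NEW=255, ERR=-2722272619469/68719476736
(3,0): OLD=1145433967/16777216 → NEW=0, ERR=1145433967/16777216
(3,1): OLD=14421991619/134217728 → NEW=0, ERR=14421991619/134217728
(3,2): OLD=157114806521/1073741824 → NEW=255, ERR=-116689358599/1073741824
(3,3): OLD=9199166740843/68719476736 → NEW=255, ERR=-8324299826837/68719476736
(3,4): OLD=75364148549899/549755813888 → NEW=255, ERR=-64823583991541/549755813888
(3,5): OLD=1544078594701765/8796093022208 → NEW=255, ERR=-698925125961275/8796093022208
(4,0): OLD=164245261217/2147483648 → NEW=0, ERR=164245261217/2147483648
(4,1): OLD=3845899594669/34359738368 → NEW=0, ERR=3845899594669/34359738368
(4,2): OLD=119859438857463/1099511627776 → NEW=0, ERR=119859438857463/1099511627776
(4,3): OLD=2426613887673971/17592186044416 → NEW=255, ERR=-2059393553652109/17592186044416
(4,4): OLD=22086670772664739/281474976710656 → NEW=0, ERR=22086670772664739/281474976710656
(4,5): OLD=1027402516036912277/4503599627370496 → NEW=255, ERR=-121015388942564203/4503599627370496
(5,0): OLD=38421215028567/549755813888 → NEW=0, ERR=38421215028567/549755813888
(5,1): OLD=2933918975238087/17592186044416 → NEW=255, ERR=-1552088466087993/17592186044416
(5,2): OLD=12175701654412413/140737488355328 → NEW=0, ERR=12175701654412413/140737488355328
(5,3): OLD=782695911268054703/4503599627370496 → NEW=255, ERR=-365721993711421777/4503599627370496
(5,4): OLD=1473924859295389775/9007199254740992 → NEW=255, ERR=-822910950663563185/9007199254740992
(5,5): OLD=27747427306556673115/144115188075855872 → NEW=255, ERR=-9001945652786574245/144115188075855872
Output grid:
  Row 0: ..#.##  (3 black, running=3)
  Row 1: ..#.##  (3 black, running=6)
  Row 2: ..#.##  (3 black, running=9)
  Row 3: ..####  (2 black, running=11)
  Row 4: ...#.#  (4 black, running=15)
  Row 5: .#.###  (2 black, running=17)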